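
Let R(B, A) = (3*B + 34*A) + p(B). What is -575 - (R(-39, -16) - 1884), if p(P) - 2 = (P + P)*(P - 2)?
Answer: -1230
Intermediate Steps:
p(P) = 2 + 2*P*(-2 + P) (p(P) = 2 + (P + P)*(P - 2) = 2 + (2*P)*(-2 + P) = 2 + 2*P*(-2 + P))
R(B, A) = 2 - B + 2*B**2 + 34*A (R(B, A) = (3*B + 34*A) + (2 - 4*B + 2*B**2) = 2 - B + 2*B**2 + 34*A)
-575 - (R(-39, -16) - 1884) = -575 - ((2 - 1*(-39) + 2*(-39)**2 + 34*(-16)) - 1884) = -575 - ((2 + 39 + 2*1521 - 544) - 1884) = -575 - ((2 + 39 + 3042 - 544) - 1884) = -575 - (2539 - 1884) = -575 - 1*655 = -575 - 655 = -1230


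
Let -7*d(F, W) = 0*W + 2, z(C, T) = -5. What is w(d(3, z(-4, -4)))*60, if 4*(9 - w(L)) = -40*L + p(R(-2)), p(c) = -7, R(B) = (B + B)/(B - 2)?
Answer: 3315/7 ≈ 473.57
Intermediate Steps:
R(B) = 2*B/(-2 + B) (R(B) = (2*B)/(-2 + B) = 2*B/(-2 + B))
d(F, W) = -2/7 (d(F, W) = -(0*W + 2)/7 = -(0 + 2)/7 = -1/7*2 = -2/7)
w(L) = 43/4 + 10*L (w(L) = 9 - (-40*L - 7)/4 = 9 - (-7 - 40*L)/4 = 9 + (7/4 + 10*L) = 43/4 + 10*L)
w(d(3, z(-4, -4)))*60 = (43/4 + 10*(-2/7))*60 = (43/4 - 20/7)*60 = (221/28)*60 = 3315/7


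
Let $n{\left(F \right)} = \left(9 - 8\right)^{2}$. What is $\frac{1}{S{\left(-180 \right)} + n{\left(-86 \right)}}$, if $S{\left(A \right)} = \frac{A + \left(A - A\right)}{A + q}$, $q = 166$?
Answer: $\frac{7}{97} \approx 0.072165$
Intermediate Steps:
$S{\left(A \right)} = \frac{A}{166 + A}$ ($S{\left(A \right)} = \frac{A + \left(A - A\right)}{A + 166} = \frac{A + 0}{166 + A} = \frac{A}{166 + A}$)
$n{\left(F \right)} = 1$ ($n{\left(F \right)} = 1^{2} = 1$)
$\frac{1}{S{\left(-180 \right)} + n{\left(-86 \right)}} = \frac{1}{- \frac{180}{166 - 180} + 1} = \frac{1}{- \frac{180}{-14} + 1} = \frac{1}{\left(-180\right) \left(- \frac{1}{14}\right) + 1} = \frac{1}{\frac{90}{7} + 1} = \frac{1}{\frac{97}{7}} = \frac{7}{97}$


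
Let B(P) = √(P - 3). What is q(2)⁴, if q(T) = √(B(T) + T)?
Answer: (2 + I)² ≈ 3.0 + 4.0*I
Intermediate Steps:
B(P) = √(-3 + P)
q(T) = √(T + √(-3 + T)) (q(T) = √(√(-3 + T) + T) = √(T + √(-3 + T)))
q(2)⁴ = (√(2 + √(-3 + 2)))⁴ = (√(2 + √(-1)))⁴ = (√(2 + I))⁴ = (2 + I)²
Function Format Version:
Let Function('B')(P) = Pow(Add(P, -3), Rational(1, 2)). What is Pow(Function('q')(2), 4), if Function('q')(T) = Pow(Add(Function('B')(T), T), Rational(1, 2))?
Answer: Pow(Add(2, I), 2) ≈ Add(3.0000, Mul(4.0000, I))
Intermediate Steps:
Function('B')(P) = Pow(Add(-3, P), Rational(1, 2))
Function('q')(T) = Pow(Add(T, Pow(Add(-3, T), Rational(1, 2))), Rational(1, 2)) (Function('q')(T) = Pow(Add(Pow(Add(-3, T), Rational(1, 2)), T), Rational(1, 2)) = Pow(Add(T, Pow(Add(-3, T), Rational(1, 2))), Rational(1, 2)))
Pow(Function('q')(2), 4) = Pow(Pow(Add(2, Pow(Add(-3, 2), Rational(1, 2))), Rational(1, 2)), 4) = Pow(Pow(Add(2, Pow(-1, Rational(1, 2))), Rational(1, 2)), 4) = Pow(Pow(Add(2, I), Rational(1, 2)), 4) = Pow(Add(2, I), 2)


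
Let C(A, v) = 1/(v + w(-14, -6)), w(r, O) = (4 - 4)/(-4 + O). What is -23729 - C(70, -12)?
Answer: -284747/12 ≈ -23729.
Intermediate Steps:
w(r, O) = 0 (w(r, O) = 0/(-4 + O) = 0)
C(A, v) = 1/v (C(A, v) = 1/(v + 0) = 1/v)
-23729 - C(70, -12) = -23729 - 1/(-12) = -23729 - 1*(-1/12) = -23729 + 1/12 = -284747/12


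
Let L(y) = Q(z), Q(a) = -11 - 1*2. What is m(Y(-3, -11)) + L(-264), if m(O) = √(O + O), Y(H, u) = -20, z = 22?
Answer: -13 + 2*I*√10 ≈ -13.0 + 6.3246*I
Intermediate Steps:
Q(a) = -13 (Q(a) = -11 - 2 = -13)
m(O) = √2*√O (m(O) = √(2*O) = √2*√O)
L(y) = -13
m(Y(-3, -11)) + L(-264) = √2*√(-20) - 13 = √2*(2*I*√5) - 13 = 2*I*√10 - 13 = -13 + 2*I*√10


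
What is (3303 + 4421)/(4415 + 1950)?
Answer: 7724/6365 ≈ 1.2135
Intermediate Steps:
(3303 + 4421)/(4415 + 1950) = 7724/6365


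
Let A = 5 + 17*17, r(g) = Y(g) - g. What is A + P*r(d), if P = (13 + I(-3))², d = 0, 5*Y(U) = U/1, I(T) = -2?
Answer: 294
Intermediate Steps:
Y(U) = U/5 (Y(U) = (U/1)/5 = (U*1)/5 = U/5)
r(g) = -4*g/5 (r(g) = g/5 - g = -4*g/5)
P = 121 (P = (13 - 2)² = 11² = 121)
A = 294 (A = 5 + 289 = 294)
A + P*r(d) = 294 + 121*(-⅘*0) = 294 + 121*0 = 294 + 0 = 294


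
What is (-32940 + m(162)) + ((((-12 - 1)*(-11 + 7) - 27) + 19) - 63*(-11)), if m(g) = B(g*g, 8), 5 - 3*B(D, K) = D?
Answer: -122848/3 ≈ -40949.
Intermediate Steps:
B(D, K) = 5/3 - D/3
m(g) = 5/3 - g**2/3 (m(g) = 5/3 - g*g/3 = 5/3 - g**2/3)
(-32940 + m(162)) + ((((-12 - 1)*(-11 + 7) - 27) + 19) - 63*(-11)) = (-32940 + (5/3 - 1/3*162**2)) + ((((-12 - 1)*(-11 + 7) - 27) + 19) - 63*(-11)) = (-32940 + (5/3 - 1/3*26244)) + (((-13*(-4) - 27) + 19) + 693) = (-32940 + (5/3 - 8748)) + (((52 - 27) + 19) + 693) = (-32940 - 26239/3) + ((25 + 19) + 693) = -125059/3 + (44 + 693) = -125059/3 + 737 = -122848/3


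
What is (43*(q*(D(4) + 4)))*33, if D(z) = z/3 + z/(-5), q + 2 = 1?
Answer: -32164/5 ≈ -6432.8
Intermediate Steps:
q = -1 (q = -2 + 1 = -1)
D(z) = 2*z/15 (D(z) = z*(⅓) + z*(-⅕) = z/3 - z/5 = 2*z/15)
(43*(q*(D(4) + 4)))*33 = (43*(-((2/15)*4 + 4)))*33 = (43*(-(8/15 + 4)))*33 = (43*(-1*68/15))*33 = (43*(-68/15))*33 = -2924/15*33 = -32164/5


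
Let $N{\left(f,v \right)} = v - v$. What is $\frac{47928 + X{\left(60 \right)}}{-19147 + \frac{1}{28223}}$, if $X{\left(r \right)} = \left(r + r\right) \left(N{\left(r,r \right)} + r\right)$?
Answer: $- \frac{388969386}{135096445} \approx -2.8792$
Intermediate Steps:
$N{\left(f,v \right)} = 0$
$X{\left(r \right)} = 2 r^{2}$ ($X{\left(r \right)} = \left(r + r\right) \left(0 + r\right) = 2 r r = 2 r^{2}$)
$\frac{47928 + X{\left(60 \right)}}{-19147 + \frac{1}{28223}} = \frac{47928 + 2 \cdot 60^{2}}{-19147 + \frac{1}{28223}} = \frac{47928 + 2 \cdot 3600}{-19147 + \frac{1}{28223}} = \frac{47928 + 7200}{- \frac{540385780}{28223}} = 55128 \left(- \frac{28223}{540385780}\right) = - \frac{388969386}{135096445}$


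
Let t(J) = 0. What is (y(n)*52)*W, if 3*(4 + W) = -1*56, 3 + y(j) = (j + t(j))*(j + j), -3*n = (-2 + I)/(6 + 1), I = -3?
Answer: 4501328/1323 ≈ 3402.4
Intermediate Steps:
n = 5/21 (n = -(-2 - 3)/(3*(6 + 1)) = -(-5)/(3*7) = -⅓*(-5/7) = 5/21 ≈ 0.23810)
y(j) = -3 + 2*j² (y(j) = -3 + (j + 0)*(j + j) = -3 + j*(2*j) = -3 + 2*j²)
W = -68/3 (W = -4 + (-1*56)/3 = -4 + (⅓)*(-56) = -4 - 56/3 = -68/3 ≈ -22.667)
(y(n)*52)*W = ((-3 + 2*(5/21)²)*52)*(-68/3) = ((-3 + 2*(25/441))*52)*(-68/3) = ((-3 + 50/441)*52)*(-68/3) = -1273/441*52*(-68/3) = -66196/441*(-68/3) = 4501328/1323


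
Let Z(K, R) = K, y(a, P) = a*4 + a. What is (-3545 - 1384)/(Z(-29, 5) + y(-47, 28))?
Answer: 1643/88 ≈ 18.670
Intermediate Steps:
y(a, P) = 5*a (y(a, P) = 4*a + a = 5*a)
(-3545 - 1384)/(Z(-29, 5) + y(-47, 28)) = (-3545 - 1384)/(-29 + 5*(-47)) = -4929/(-29 - 235) = -4929/(-264) = -4929*(-1/264) = 1643/88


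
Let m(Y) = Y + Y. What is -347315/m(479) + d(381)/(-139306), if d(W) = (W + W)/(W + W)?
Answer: -12095766087/33363787 ≈ -362.54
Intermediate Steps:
m(Y) = 2*Y
d(W) = 1 (d(W) = (2*W)/((2*W)) = (2*W)*(1/(2*W)) = 1)
-347315/m(479) + d(381)/(-139306) = -347315/(2*479) + 1/(-139306) = -347315/958 + 1*(-1/139306) = -347315*1/958 - 1/139306 = -347315/958 - 1/139306 = -12095766087/33363787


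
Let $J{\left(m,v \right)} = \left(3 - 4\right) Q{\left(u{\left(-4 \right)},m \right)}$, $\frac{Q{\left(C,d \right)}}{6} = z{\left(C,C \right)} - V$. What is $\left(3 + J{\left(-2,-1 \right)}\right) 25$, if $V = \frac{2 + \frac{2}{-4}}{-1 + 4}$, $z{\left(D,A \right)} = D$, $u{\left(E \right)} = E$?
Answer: $750$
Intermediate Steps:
$V = \frac{1}{2}$ ($V = \frac{2 + 2 \left(- \frac{1}{4}\right)}{3} = \left(2 - \frac{1}{2}\right) \frac{1}{3} = \frac{3}{2} \cdot \frac{1}{3} = \frac{1}{2} \approx 0.5$)
$Q{\left(C,d \right)} = -3 + 6 C$ ($Q{\left(C,d \right)} = 6 \left(C - \frac{1}{2}\right) = 6 \left(- \frac{1}{2} + C\right) = -3 + 6 C$)
$J{\left(m,v \right)} = 27$ ($J{\left(m,v \right)} = \left(3 - 4\right) \left(-3 + 6 \left(-4\right)\right) = - (-3 - 24) = \left(-1\right) \left(-27\right) = 27$)
$\left(3 + J{\left(-2,-1 \right)}\right) 25 = \left(3 + 27\right) 25 = 30 \cdot 25 = 750$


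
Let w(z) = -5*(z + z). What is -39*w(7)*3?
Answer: 8190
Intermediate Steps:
w(z) = -10*z
-39*w(7)*3 = -(-390)*7*3 = -39*(-70)*3 = 2730*3 = 8190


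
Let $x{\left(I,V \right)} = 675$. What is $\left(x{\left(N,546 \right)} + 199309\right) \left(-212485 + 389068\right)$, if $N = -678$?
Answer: $35313774672$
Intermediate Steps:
$\left(x{\left(N,546 \right)} + 199309\right) \left(-212485 + 389068\right) = \left(675 + 199309\right) \left(-212485 + 389068\right) = 199984 \cdot 176583 = 35313774672$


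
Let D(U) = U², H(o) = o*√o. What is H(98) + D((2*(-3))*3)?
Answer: 324 + 686*√2 ≈ 1294.2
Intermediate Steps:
H(o) = o^(3/2)
H(98) + D((2*(-3))*3) = 98^(3/2) + ((2*(-3))*3)² = 686*√2 + (-6*3)² = 686*√2 + (-18)² = 686*√2 + 324 = 324 + 686*√2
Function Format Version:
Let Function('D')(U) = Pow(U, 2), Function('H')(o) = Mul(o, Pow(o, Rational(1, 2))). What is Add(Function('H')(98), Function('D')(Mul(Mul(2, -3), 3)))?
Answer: Add(324, Mul(686, Pow(2, Rational(1, 2)))) ≈ 1294.2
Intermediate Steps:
Function('H')(o) = Pow(o, Rational(3, 2))
Add(Function('H')(98), Function('D')(Mul(Mul(2, -3), 3))) = Add(Pow(98, Rational(3, 2)), Pow(Mul(Mul(2, -3), 3), 2)) = Add(Mul(686, Pow(2, Rational(1, 2))), Pow(Mul(-6, 3), 2)) = Add(Mul(686, Pow(2, Rational(1, 2))), Pow(-18, 2)) = Add(Mul(686, Pow(2, Rational(1, 2))), 324) = Add(324, Mul(686, Pow(2, Rational(1, 2))))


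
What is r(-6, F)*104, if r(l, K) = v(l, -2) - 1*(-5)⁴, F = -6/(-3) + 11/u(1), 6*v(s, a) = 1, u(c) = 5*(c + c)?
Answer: -194948/3 ≈ -64983.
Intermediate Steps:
u(c) = 10*c (u(c) = 5*(2*c) = 10*c)
v(s, a) = ⅙ (v(s, a) = (⅙)*1 = ⅙)
F = 31/10 (F = -6/(-3) + 11/((10*1)) = -6*(-⅓) + 11/10 = 2 + 11*(⅒) = 2 + 11/10 = 31/10 ≈ 3.1000)
r(l, K) = -3749/6 (r(l, K) = ⅙ - 1*(-5)⁴ = ⅙ - 1*625 = ⅙ - 625 = -3749/6)
r(-6, F)*104 = -3749/6*104 = -194948/3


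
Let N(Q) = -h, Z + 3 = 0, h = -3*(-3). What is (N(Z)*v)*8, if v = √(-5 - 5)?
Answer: -72*I*√10 ≈ -227.68*I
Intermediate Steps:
h = 9
Z = -3 (Z = -3 + 0 = -3)
v = I*√10 (v = √(-10) = I*√10 ≈ 3.1623*I)
N(Q) = -9 (N(Q) = -1*9 = -9)
(N(Z)*v)*8 = -9*I*√10*8 = -72*I*√10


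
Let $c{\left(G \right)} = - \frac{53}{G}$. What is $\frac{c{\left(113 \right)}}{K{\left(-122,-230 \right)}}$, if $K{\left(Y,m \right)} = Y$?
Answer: $\frac{53}{13786} \approx 0.0038445$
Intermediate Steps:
$\frac{c{\left(113 \right)}}{K{\left(-122,-230 \right)}} = \frac{\left(-53\right) \frac{1}{113}}{-122} = \left(-53\right) \frac{1}{113} \left(- \frac{1}{122}\right) = \left(- \frac{53}{113}\right) \left(- \frac{1}{122}\right) = \frac{53}{13786}$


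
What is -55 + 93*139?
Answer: 12872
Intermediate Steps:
-55 + 93*139 = -55 + 12927 = 12872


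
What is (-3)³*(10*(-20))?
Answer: 5400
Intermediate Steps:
(-3)³*(10*(-20)) = -27*(-200) = 5400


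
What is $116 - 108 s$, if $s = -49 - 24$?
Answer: $8000$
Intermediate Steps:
$s = -73$ ($s = -49 - 24 = -73$)
$116 - 108 s = 116 - -7884 = 116 + 7884 = 8000$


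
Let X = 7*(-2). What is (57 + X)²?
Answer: 1849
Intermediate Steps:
X = -14
(57 + X)² = (57 - 14)² = 43² = 1849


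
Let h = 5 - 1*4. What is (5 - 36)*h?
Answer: -31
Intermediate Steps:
h = 1 (h = 5 - 4 = 1)
(5 - 36)*h = (5 - 36)*1 = -31*1 = -31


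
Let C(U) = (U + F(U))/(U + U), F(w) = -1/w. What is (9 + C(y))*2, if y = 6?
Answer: 683/36 ≈ 18.972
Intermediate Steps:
C(U) = (U - 1/U)/(2*U) (C(U) = (U - 1/U)/(U + U) = (U - 1/U)/((2*U)) = (U - 1/U)*(1/(2*U)) = (U - 1/U)/(2*U))
(9 + C(y))*2 = (9 + (½)*(-1 + 6²)/6²)*2 = (9 + (½)*(1/36)*(-1 + 36))*2 = (9 + (½)*(1/36)*35)*2 = (9 + 35/72)*2 = (683/72)*2 = 683/36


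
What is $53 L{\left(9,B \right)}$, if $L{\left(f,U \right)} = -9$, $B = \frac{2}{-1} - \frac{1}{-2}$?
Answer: $-477$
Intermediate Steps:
$B = - \frac{3}{2}$ ($B = 2 \left(-1\right) - - \frac{1}{2} = -2 + \frac{1}{2} = - \frac{3}{2} \approx -1.5$)
$53 L{\left(9,B \right)} = 53 \left(-9\right) = -477$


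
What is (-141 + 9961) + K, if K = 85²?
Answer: 17045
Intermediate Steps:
K = 7225
(-141 + 9961) + K = (-141 + 9961) + 7225 = 9820 + 7225 = 17045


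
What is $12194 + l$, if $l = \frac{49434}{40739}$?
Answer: $\frac{496820800}{40739} \approx 12195.0$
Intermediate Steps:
$l = \frac{49434}{40739}$ ($l = 49434 \cdot \frac{1}{40739} = \frac{49434}{40739} \approx 1.2134$)
$12194 + l = 12194 + \frac{49434}{40739} = \frac{496820800}{40739}$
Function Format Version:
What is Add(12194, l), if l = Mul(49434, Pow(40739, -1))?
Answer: Rational(496820800, 40739) ≈ 12195.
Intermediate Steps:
l = Rational(49434, 40739) (l = Mul(49434, Rational(1, 40739)) = Rational(49434, 40739) ≈ 1.2134)
Add(12194, l) = Add(12194, Rational(49434, 40739)) = Rational(496820800, 40739)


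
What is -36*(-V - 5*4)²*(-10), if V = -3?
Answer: 104040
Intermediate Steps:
-36*(-V - 5*4)²*(-10) = -36*(-1*(-3) - 5*4)²*(-10) = -36*(3 - 20)²*(-10) = -36*(-17)²*(-10) = -36*289*(-10) = -10404*(-10) = 104040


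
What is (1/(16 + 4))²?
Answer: 1/400 ≈ 0.0025000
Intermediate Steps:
(1/(16 + 4))² = (1/20)² = 1/400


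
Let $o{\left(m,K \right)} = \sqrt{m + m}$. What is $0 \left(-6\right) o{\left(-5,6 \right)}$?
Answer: $0$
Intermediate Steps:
$o{\left(m,K \right)} = \sqrt{2} \sqrt{m}$ ($o{\left(m,K \right)} = \sqrt{2 m} = \sqrt{2} \sqrt{m}$)
$0 \left(-6\right) o{\left(-5,6 \right)} = 0 \left(-6\right) \sqrt{2} \sqrt{-5} = 0 \sqrt{2} i \sqrt{5} = 0 i \sqrt{10} = 0$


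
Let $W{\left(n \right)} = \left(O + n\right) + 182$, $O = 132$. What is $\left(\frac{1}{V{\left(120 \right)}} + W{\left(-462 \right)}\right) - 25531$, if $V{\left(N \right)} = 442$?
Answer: $- \frac{11350117}{442} \approx -25679.0$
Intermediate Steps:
$W{\left(n \right)} = 314 + n$ ($W{\left(n \right)} = \left(132 + n\right) + 182 = 314 + n$)
$\left(\frac{1}{V{\left(120 \right)}} + W{\left(-462 \right)}\right) - 25531 = \left(\frac{1}{442} + \left(314 - 462\right)\right) - 25531 = \left(\frac{1}{442} - 148\right) - 25531 = - \frac{65415}{442} - 25531 = - \frac{11350117}{442}$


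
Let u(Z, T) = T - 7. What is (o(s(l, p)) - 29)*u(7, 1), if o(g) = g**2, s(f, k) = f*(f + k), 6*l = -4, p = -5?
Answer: 2386/27 ≈ 88.370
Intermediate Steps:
u(Z, T) = -7 + T
l = -2/3 (l = (1/6)*(-4) = -2/3 ≈ -0.66667)
(o(s(l, p)) - 29)*u(7, 1) = ((-2*(-2/3 - 5)/3)**2 - 29)*(-7 + 1) = ((-2/3*(-17/3))**2 - 29)*(-6) = ((34/9)**2 - 29)*(-6) = (1156/81 - 29)*(-6) = -1193/81*(-6) = 2386/27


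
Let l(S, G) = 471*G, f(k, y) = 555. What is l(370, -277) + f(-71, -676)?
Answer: -129912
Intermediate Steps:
l(370, -277) + f(-71, -676) = 471*(-277) + 555 = -130467 + 555 = -129912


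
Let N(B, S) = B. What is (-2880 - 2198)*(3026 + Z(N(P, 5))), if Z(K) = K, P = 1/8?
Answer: -61466651/4 ≈ -1.5367e+7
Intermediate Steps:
P = ⅛ ≈ 0.12500
(-2880 - 2198)*(3026 + Z(N(P, 5))) = (-2880 - 2198)*(3026 + ⅛) = -5078*24209/8 = -61466651/4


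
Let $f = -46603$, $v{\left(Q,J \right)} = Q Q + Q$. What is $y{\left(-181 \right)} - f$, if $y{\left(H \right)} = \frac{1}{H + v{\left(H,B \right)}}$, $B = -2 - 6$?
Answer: $\frac{1509890598}{32399} \approx 46603.0$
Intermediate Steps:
$B = -8$
$v{\left(Q,J \right)} = Q + Q^{2}$ ($v{\left(Q,J \right)} = Q^{2} + Q = Q + Q^{2}$)
$y{\left(H \right)} = \frac{1}{H + H \left(1 + H\right)}$
$y{\left(-181 \right)} - f = \frac{1}{\left(-181\right) \left(2 - 181\right)} - -46603 = - \frac{1}{181 \left(-179\right)} + 46603 = \left(- \frac{1}{181}\right) \left(- \frac{1}{179}\right) + 46603 = \frac{1}{32399} + 46603 = \frac{1509890598}{32399}$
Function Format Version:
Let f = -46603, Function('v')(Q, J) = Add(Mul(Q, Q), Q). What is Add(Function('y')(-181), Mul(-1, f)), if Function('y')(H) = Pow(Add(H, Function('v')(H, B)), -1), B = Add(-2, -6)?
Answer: Rational(1509890598, 32399) ≈ 46603.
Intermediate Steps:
B = -8
Function('v')(Q, J) = Add(Q, Pow(Q, 2)) (Function('v')(Q, J) = Add(Pow(Q, 2), Q) = Add(Q, Pow(Q, 2)))
Function('y')(H) = Pow(Add(H, Mul(H, Add(1, H))), -1)
Add(Function('y')(-181), Mul(-1, f)) = Add(Mul(Pow(-181, -1), Pow(Add(2, -181), -1)), Mul(-1, -46603)) = Add(Mul(Rational(-1, 181), Pow(-179, -1)), 46603) = Add(Mul(Rational(-1, 181), Rational(-1, 179)), 46603) = Add(Rational(1, 32399), 46603) = Rational(1509890598, 32399)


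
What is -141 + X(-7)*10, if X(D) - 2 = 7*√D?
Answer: -121 + 70*I*√7 ≈ -121.0 + 185.2*I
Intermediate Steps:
X(D) = 2 + 7*√D
-141 + X(-7)*10 = -141 + (2 + 7*√(-7))*10 = -141 + (2 + 7*(I*√7))*10 = -141 + (2 + 7*I*√7)*10 = -141 + (20 + 70*I*√7) = -121 + 70*I*√7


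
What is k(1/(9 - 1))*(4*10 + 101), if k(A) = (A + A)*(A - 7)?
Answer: -7755/32 ≈ -242.34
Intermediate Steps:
k(A) = 2*A*(-7 + A) (k(A) = (2*A)*(-7 + A) = 2*A*(-7 + A))
k(1/(9 - 1))*(4*10 + 101) = (2*(-7 + 1/(9 - 1))/(9 - 1))*(4*10 + 101) = (2*(-7 + 1/8)/8)*(40 + 101) = (2*(1/8)*(-7 + 1/8))*141 = (2*(1/8)*(-55/8))*141 = -55/32*141 = -7755/32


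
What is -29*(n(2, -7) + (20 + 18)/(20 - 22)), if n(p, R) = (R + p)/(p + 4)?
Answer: 3451/6 ≈ 575.17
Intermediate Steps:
n(p, R) = (R + p)/(4 + p)
-29*(n(2, -7) + (20 + 18)/(20 - 22)) = -29*((-7 + 2)/(4 + 2) + (20 + 18)/(20 - 22)) = -29*(-5/6 + 38/(-2)) = -29*((⅙)*(-5) + 38*(-½)) = -29*(-⅚ - 19) = -29*(-119/6) = 3451/6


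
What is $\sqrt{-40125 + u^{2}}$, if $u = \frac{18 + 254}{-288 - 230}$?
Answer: $\frac{i \sqrt{2691606629}}{259} \approx 200.31 i$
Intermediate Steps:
$u = - \frac{136}{259}$ ($u = \frac{272}{-518} = 272 \left(- \frac{1}{518}\right) = - \frac{136}{259} \approx -0.5251$)
$\sqrt{-40125 + u^{2}} = \sqrt{-40125 + \left(- \frac{136}{259}\right)^{2}} = \sqrt{-40125 + \frac{18496}{67081}} = \sqrt{- \frac{2691606629}{67081}} = \frac{i \sqrt{2691606629}}{259}$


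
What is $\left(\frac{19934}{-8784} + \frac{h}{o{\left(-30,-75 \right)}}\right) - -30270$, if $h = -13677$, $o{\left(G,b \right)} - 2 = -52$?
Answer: $\frac{3353431517}{109800} \approx 30541.0$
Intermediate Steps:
$o{\left(G,b \right)} = -50$ ($o{\left(G,b \right)} = 2 - 52 = -50$)
$\left(\frac{19934}{-8784} + \frac{h}{o{\left(-30,-75 \right)}}\right) - -30270 = \left(\frac{19934}{-8784} - \frac{13677}{-50}\right) - -30270 = \left(19934 \left(- \frac{1}{8784}\right) - - \frac{13677}{50}\right) + 30270 = \left(- \frac{9967}{4392} + \frac{13677}{50}\right) + 30270 = \frac{29785517}{109800} + 30270 = \frac{3353431517}{109800}$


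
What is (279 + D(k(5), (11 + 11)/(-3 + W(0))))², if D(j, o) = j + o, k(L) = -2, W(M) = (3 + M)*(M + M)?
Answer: 654481/9 ≈ 72720.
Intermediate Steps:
W(M) = 2*M*(3 + M) (W(M) = (3 + M)*(2*M) = 2*M*(3 + M))
(279 + D(k(5), (11 + 11)/(-3 + W(0))))² = (279 + (-2 + (11 + 11)/(-3 + 2*0*(3 + 0))))² = (279 + (-2 + 22/(-3 + 2*0*3)))² = (279 + (-2 + 22/(-3 + 0)))² = (279 + (-2 + 22/(-3)))² = (279 + (-2 + 22*(-⅓)))² = (279 + (-2 - 22/3))² = (279 - 28/3)² = (809/3)² = 654481/9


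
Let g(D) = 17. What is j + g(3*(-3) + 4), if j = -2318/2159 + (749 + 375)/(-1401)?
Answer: 45746669/3024759 ≈ 15.124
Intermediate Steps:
j = -5674234/3024759 (j = -2318*1/2159 + 1124*(-1/1401) = -2318/2159 - 1124/1401 = -5674234/3024759 ≈ -1.8759)
j + g(3*(-3) + 4) = -5674234/3024759 + 17 = 45746669/3024759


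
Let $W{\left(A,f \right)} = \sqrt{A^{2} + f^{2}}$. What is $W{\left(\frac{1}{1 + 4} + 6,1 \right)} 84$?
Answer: $\frac{84 \sqrt{986}}{5} \approx 527.53$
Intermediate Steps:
$W{\left(\frac{1}{1 + 4} + 6,1 \right)} 84 = \sqrt{\left(\frac{1}{1 + 4} + 6\right)^{2} + 1^{2}} \cdot 84 = \sqrt{\left(\frac{1}{5} + 6\right)^{2} + 1} \cdot 84 = \sqrt{\left(\frac{31}{5}\right)^{2} + 1} \cdot 84 = \sqrt{\frac{961}{25} + 1} \cdot 84 = \sqrt{\frac{986}{25}} \cdot 84 = \frac{\sqrt{986}}{5} \cdot 84 = \frac{84 \sqrt{986}}{5}$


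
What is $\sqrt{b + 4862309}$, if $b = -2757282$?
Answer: $\sqrt{2105027} \approx 1450.9$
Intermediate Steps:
$\sqrt{b + 4862309} = \sqrt{-2757282 + 4862309} = \sqrt{2105027}$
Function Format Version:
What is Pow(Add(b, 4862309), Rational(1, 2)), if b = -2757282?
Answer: Pow(2105027, Rational(1, 2)) ≈ 1450.9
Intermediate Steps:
Pow(Add(b, 4862309), Rational(1, 2)) = Pow(Add(-2757282, 4862309), Rational(1, 2)) = Pow(2105027, Rational(1, 2))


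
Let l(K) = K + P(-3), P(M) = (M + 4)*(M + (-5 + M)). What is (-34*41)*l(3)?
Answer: 11152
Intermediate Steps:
P(M) = (-5 + 2*M)*(4 + M) (P(M) = (4 + M)*(-5 + 2*M) = (-5 + 2*M)*(4 + M))
l(K) = -11 + K (l(K) = K + (-20 + 2*(-3)² + 3*(-3)) = K + (-20 + 2*9 - 9) = K + (-20 + 18 - 9) = K - 11 = -11 + K)
(-34*41)*l(3) = (-34*41)*(-11 + 3) = -1394*(-8) = 11152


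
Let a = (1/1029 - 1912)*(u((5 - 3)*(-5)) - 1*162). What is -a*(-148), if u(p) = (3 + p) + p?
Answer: 52121605924/1029 ≈ 5.0653e+7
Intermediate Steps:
u(p) = 3 + 2*p
a = 352173013/1029 (a = (1/1029 - 1912)*((3 + 2*((5 - 3)*(-5))) - 1*162) = (1/1029 - 1912)*((3 + 2*(2*(-5))) - 162) = -1967447*((3 + 2*(-10)) - 162)/1029 = -1967447*((3 - 20) - 162)/1029 = -1967447*(-17 - 162)/1029 = -1967447/1029*(-179) = 352173013/1029 ≈ 3.4225e+5)
-a*(-148) = -352173013*(-148)/1029 = -1*(-52121605924/1029) = 52121605924/1029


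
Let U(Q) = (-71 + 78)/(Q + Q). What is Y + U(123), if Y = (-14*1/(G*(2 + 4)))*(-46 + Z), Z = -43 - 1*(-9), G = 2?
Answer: 22967/246 ≈ 93.362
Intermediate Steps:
U(Q) = 7/(2*Q) (U(Q) = 7/((2*Q)) = 7*(1/(2*Q)) = 7/(2*Q))
Z = -34 (Z = -43 + 9 = -34)
Y = 280/3 (Y = (-14*1/(2*(2 + 4)))*(-46 - 34) = -14/(6*2)*(-80) = -14/12*(-80) = -14*1/12*(-80) = -7/6*(-80) = 280/3 ≈ 93.333)
Y + U(123) = 280/3 + (7/2)/123 = 280/3 + (7/2)*(1/123) = 280/3 + 7/246 = 22967/246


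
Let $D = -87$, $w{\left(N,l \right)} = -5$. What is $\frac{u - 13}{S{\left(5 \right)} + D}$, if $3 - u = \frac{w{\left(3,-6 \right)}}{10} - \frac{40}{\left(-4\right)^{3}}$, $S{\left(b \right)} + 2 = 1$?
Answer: $\frac{81}{704} \approx 0.11506$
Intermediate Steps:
$S{\left(b \right)} = -1$ ($S{\left(b \right)} = -2 + 1 = -1$)
$u = \frac{23}{8}$ ($u = 3 - \left(- \frac{5}{10} - \frac{40}{\left(-4\right)^{3}}\right) = 3 - \left(\left(-5\right) \frac{1}{10} - \frac{40}{-64}\right) = 3 - \left(- \frac{1}{2} - - \frac{5}{8}\right) = 3 - \left(- \frac{1}{2} + \frac{5}{8}\right) = 3 - \frac{1}{8} = \frac{23}{8} \approx 2.875$)
$\frac{u - 13}{S{\left(5 \right)} + D} = \frac{\frac{23}{8} - 13}{-1 - 87} = \frac{1}{-88} \left(- \frac{81}{8}\right) = \left(- \frac{1}{88}\right) \left(- \frac{81}{8}\right) = \frac{81}{704}$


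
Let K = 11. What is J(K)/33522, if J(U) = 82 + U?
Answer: 31/11174 ≈ 0.0027743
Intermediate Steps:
J(K)/33522 = (82 + 11)/33522 = 93*(1/33522) = 31/11174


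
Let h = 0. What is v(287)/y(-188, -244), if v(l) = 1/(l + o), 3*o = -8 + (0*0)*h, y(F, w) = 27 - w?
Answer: 3/231163 ≈ 1.2978e-5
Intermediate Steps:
o = -8/3 (o = (-8 + (0*0)*0)/3 = (-8 + 0*0)/3 = (-8 + 0)/3 = (1/3)*(-8) = -8/3 ≈ -2.6667)
v(l) = 1/(-8/3 + l) (v(l) = 1/(l - 8/3) = 1/(-8/3 + l))
v(287)/y(-188, -244) = (3/(-8 + 3*287))/(27 - 1*(-244)) = (3/(-8 + 861))/(27 + 244) = (3/853)/271 = (3*(1/853))*(1/271) = (3/853)*(1/271) = 3/231163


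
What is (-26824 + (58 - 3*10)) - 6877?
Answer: -33673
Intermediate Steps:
(-26824 + (58 - 3*10)) - 6877 = (-26824 + (58 - 30)) - 6877 = (-26824 + 28) - 6877 = -26796 - 6877 = -33673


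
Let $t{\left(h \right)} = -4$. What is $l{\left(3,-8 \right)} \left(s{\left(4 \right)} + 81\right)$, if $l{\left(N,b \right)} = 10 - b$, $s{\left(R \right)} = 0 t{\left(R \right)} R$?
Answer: $1458$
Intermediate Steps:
$s{\left(R \right)} = 0$ ($s{\left(R \right)} = 0 \left(-4\right) R = 0 R = 0$)
$l{\left(3,-8 \right)} \left(s{\left(4 \right)} + 81\right) = \left(10 - -8\right) \left(0 + 81\right) = \left(10 + 8\right) 81 = 18 \cdot 81 = 1458$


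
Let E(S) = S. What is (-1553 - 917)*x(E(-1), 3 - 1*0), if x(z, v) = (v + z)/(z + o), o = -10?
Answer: 4940/11 ≈ 449.09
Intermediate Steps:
x(z, v) = (v + z)/(-10 + z) (x(z, v) = (v + z)/(z - 10) = (v + z)/(-10 + z))
(-1553 - 917)*x(E(-1), 3 - 1*0) = (-1553 - 917)*(((3 - 1*0) - 1)/(-10 - 1)) = -2470*((3 + 0) - 1)/(-11) = -(-2470)*(3 - 1)/11 = -(-2470)*2/11 = -2470*(-2/11) = 4940/11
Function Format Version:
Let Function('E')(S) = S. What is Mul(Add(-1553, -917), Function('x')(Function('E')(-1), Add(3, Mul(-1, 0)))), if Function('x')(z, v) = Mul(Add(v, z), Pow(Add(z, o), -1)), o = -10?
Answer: Rational(4940, 11) ≈ 449.09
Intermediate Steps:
Function('x')(z, v) = Mul(Pow(Add(-10, z), -1), Add(v, z)) (Function('x')(z, v) = Mul(Add(v, z), Pow(Add(z, -10), -1)) = Mul(Add(v, z), Pow(Add(-10, z), -1)) = Mul(Pow(Add(-10, z), -1), Add(v, z)))
Mul(Add(-1553, -917), Function('x')(Function('E')(-1), Add(3, Mul(-1, 0)))) = Mul(Add(-1553, -917), Mul(Pow(Add(-10, -1), -1), Add(Add(3, Mul(-1, 0)), -1))) = Mul(-2470, Mul(Pow(-11, -1), Add(Add(3, 0), -1))) = Mul(-2470, Mul(Rational(-1, 11), Add(3, -1))) = Mul(-2470, Mul(Rational(-1, 11), 2)) = Mul(-2470, Rational(-2, 11)) = Rational(4940, 11)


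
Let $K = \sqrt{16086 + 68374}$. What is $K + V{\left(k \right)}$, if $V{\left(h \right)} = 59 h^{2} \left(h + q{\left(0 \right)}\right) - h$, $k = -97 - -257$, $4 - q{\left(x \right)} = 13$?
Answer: $228070240 + 2 \sqrt{21115} \approx 2.2807 \cdot 10^{8}$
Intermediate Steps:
$q{\left(x \right)} = -9$ ($q{\left(x \right)} = 4 - 13 = -9$)
$k = 160$ ($k = -97 + 257 = 160$)
$K = 2 \sqrt{21115}$ ($K = \sqrt{84460} = 2 \sqrt{21115} \approx 290.62$)
$V{\left(h \right)} = - h + 59 h^{2} \left(-9 + h\right)$ ($V{\left(h \right)} = 59 h^{2} \left(h - 9\right) - h = 59 h^{2} \left(-9 + h\right) - h = - h + 59 h^{2} \left(-9 + h\right)$)
$K + V{\left(k \right)} = 2 \sqrt{21115} + 160 \left(-1 - 84960 + 59 \cdot 160^{2}\right) = 2 \sqrt{21115} + 160 \left(-1 - 84960 + 59 \cdot 25600\right) = 2 \sqrt{21115} + 160 \left(-1 - 84960 + 1510400\right) = 2 \sqrt{21115} + 160 \cdot 1425439 = 2 \sqrt{21115} + 228070240 = 228070240 + 2 \sqrt{21115}$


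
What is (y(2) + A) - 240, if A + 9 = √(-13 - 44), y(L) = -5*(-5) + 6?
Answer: -218 + I*√57 ≈ -218.0 + 7.5498*I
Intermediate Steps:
y(L) = 31 (y(L) = 25 + 6 = 31)
A = -9 + I*√57 (A = -9 + √(-13 - 44) = -9 + √(-57) = -9 + I*√57 ≈ -9.0 + 7.5498*I)
(y(2) + A) - 240 = (31 + (-9 + I*√57)) - 240 = (22 + I*√57) - 240 = -218 + I*√57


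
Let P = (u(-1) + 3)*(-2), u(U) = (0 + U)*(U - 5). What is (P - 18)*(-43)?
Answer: 1548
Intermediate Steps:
u(U) = U*(-5 + U)
P = -18 (P = (-(-5 - 1) + 3)*(-2) = (-1*(-6) + 3)*(-2) = (6 + 3)*(-2) = 9*(-2) = -18)
(P - 18)*(-43) = (-18 - 18)*(-43) = -36*(-43) = 1548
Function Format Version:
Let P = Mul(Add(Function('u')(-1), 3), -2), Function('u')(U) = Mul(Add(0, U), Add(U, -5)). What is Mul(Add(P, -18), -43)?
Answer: 1548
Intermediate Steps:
Function('u')(U) = Mul(U, Add(-5, U))
P = -18 (P = Mul(Add(Mul(-1, Add(-5, -1)), 3), -2) = Mul(Add(Mul(-1, -6), 3), -2) = Mul(Add(6, 3), -2) = Mul(9, -2) = -18)
Mul(Add(P, -18), -43) = Mul(Add(-18, -18), -43) = Mul(-36, -43) = 1548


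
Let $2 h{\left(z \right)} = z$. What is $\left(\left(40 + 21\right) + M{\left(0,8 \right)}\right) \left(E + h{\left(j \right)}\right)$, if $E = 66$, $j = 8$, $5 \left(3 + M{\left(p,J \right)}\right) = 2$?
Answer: $4088$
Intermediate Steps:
$M{\left(p,J \right)} = - \frac{13}{5}$ ($M{\left(p,J \right)} = -3 + \frac{1}{5} \cdot 2 = -3 + \frac{2}{5} = - \frac{13}{5}$)
$h{\left(z \right)} = \frac{z}{2}$
$\left(\left(40 + 21\right) + M{\left(0,8 \right)}\right) \left(E + h{\left(j \right)}\right) = \left(\left(40 + 21\right) - \frac{13}{5}\right) \left(66 + \frac{1}{2} \cdot 8\right) = \left(61 - \frac{13}{5}\right) \left(66 + 4\right) = \frac{292}{5} \cdot 70 = 4088$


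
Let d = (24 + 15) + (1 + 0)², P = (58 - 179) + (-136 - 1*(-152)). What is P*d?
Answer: -4200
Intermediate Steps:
P = -105 (P = -121 + (-136 + 152) = -121 + 16 = -105)
d = 40 (d = 39 + 1² = 39 + 1 = 40)
P*d = -105*40 = -4200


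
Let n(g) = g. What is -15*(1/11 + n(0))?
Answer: -15/11 ≈ -1.3636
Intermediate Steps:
-15*(1/11 + n(0)) = -15*(1/11 + 0) = -15*1/11 = -15/11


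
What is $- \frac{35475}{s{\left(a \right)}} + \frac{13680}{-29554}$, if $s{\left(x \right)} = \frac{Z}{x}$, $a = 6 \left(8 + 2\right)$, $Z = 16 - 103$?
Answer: $\frac{10484083140}{428533} \approx 24465.0$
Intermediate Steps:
$Z = -87$
$a = 60$ ($a = 6 \cdot 10 = 60$)
$s{\left(x \right)} = - \frac{87}{x}$
$- \frac{35475}{s{\left(a \right)}} + \frac{13680}{-29554} = - \frac{35475}{\left(-87\right) \frac{1}{60}} + \frac{13680}{-29554} = - \frac{35475}{\left(-87\right) \frac{1}{60}} + 13680 \left(- \frac{1}{29554}\right) = - \frac{35475}{- \frac{29}{20}} - \frac{6840}{14777} = \left(-35475\right) \left(- \frac{20}{29}\right) - \frac{6840}{14777} = \frac{709500}{29} - \frac{6840}{14777} = \frac{10484083140}{428533}$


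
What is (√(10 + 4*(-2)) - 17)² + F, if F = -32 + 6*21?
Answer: 385 - 34*√2 ≈ 336.92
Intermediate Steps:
F = 94 (F = -32 + 126 = 94)
(√(10 + 4*(-2)) - 17)² + F = (√(10 + 4*(-2)) - 17)² + 94 = (√(10 - 8) - 17)² + 94 = (√2 - 17)² + 94 = (-17 + √2)² + 94 = 94 + (-17 + √2)²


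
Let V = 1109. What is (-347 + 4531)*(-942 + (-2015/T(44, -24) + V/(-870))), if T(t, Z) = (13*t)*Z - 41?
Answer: -23634920260852/5989515 ≈ -3.9460e+6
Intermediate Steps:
T(t, Z) = -41 + 13*Z*t (T(t, Z) = 13*Z*t - 41 = -41 + 13*Z*t)
(-347 + 4531)*(-942 + (-2015/T(44, -24) + V/(-870))) = (-347 + 4531)*(-942 + (-2015/(-41 + 13*(-24)*44) + 1109/(-870))) = 4184*(-942 + (-2015/(-41 - 13728) + 1109*(-1/870))) = 4184*(-942 + (-2015/(-13769) - 1109/870)) = 4184*(-942 + (-2015*(-1/13769) - 1109/870)) = 4184*(-942 + (2015/13769 - 1109/870)) = 4184*(-942 - 13516771/11979030) = 4184*(-11297763031/11979030) = -23634920260852/5989515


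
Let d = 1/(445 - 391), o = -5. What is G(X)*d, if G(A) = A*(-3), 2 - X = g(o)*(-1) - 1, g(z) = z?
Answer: ⅑ ≈ 0.11111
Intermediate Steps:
X = -2 (X = 2 - (-5*(-1) - 1) = 2 - (5 - 1) = 2 - 1*4 = 2 - 4 = -2)
d = 1/54 ≈ 0.018519
G(A) = -3*A
G(X)*d = -3*(-2)*(1/54) = 6*(1/54) = ⅑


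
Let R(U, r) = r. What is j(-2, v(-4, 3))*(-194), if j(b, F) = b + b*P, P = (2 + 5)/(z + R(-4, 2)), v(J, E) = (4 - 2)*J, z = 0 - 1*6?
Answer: -291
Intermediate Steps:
z = -6 (z = 0 - 6 = -6)
v(J, E) = 2*J
P = -7/4 (P = (2 + 5)/(-6 + 2) = 7/(-4) = 7*(-¼) = -7/4 ≈ -1.7500)
j(b, F) = -3*b/4 (j(b, F) = b + b*(-7/4) = b - 7*b/4 = -3*b/4)
j(-2, v(-4, 3))*(-194) = -¾*(-2)*(-194) = (3/2)*(-194) = -291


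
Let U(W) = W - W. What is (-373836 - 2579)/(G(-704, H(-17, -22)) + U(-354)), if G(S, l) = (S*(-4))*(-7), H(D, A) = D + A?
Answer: 376415/19712 ≈ 19.096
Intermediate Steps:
U(W) = 0
H(D, A) = A + D
G(S, l) = 28*S (G(S, l) = -4*S*(-7) = 28*S)
(-373836 - 2579)/(G(-704, H(-17, -22)) + U(-354)) = (-373836 - 2579)/(28*(-704) + 0) = -376415/(-19712 + 0) = -376415/(-19712) = -376415*(-1/19712) = 376415/19712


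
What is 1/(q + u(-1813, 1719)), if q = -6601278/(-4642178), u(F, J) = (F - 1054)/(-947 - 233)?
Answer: 2738885020/10549316183 ≈ 0.25963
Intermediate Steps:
u(F, J) = 527/590 - F/1180 (u(F, J) = (-1054 + F)/(-1180) = (-1054 + F)*(-1/1180) = 527/590 - F/1180)
q = 3300639/2321089 (q = -6601278*(-1/4642178) = 3300639/2321089 ≈ 1.4220)
1/(q + u(-1813, 1719)) = 1/(3300639/2321089 + (527/590 - 1/1180*(-1813))) = 1/(3300639/2321089 + (527/590 + 1813/1180)) = 1/(3300639/2321089 + 2867/1180) = 1/(10549316183/2738885020) = 2738885020/10549316183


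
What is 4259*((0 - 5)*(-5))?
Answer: 106475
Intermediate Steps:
4259*((0 - 5)*(-5)) = 4259*(-5*(-5)) = 4259*25 = 106475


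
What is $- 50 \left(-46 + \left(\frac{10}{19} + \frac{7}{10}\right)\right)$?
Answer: $\frac{42535}{19} \approx 2238.7$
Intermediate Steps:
$- 50 \left(-46 + \left(\frac{10}{19} + \frac{7}{10}\right)\right) = - 50 \left(-46 + \frac{233}{190}\right) = \left(-50\right) \left(- \frac{8507}{190}\right) = \frac{42535}{19}$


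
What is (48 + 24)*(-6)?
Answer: -432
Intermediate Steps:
(48 + 24)*(-6) = 72*(-6) = -432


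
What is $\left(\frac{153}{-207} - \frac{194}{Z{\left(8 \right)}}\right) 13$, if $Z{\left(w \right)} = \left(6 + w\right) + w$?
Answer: $- \frac{31434}{253} \approx -124.25$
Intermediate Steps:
$Z{\left(w \right)} = 6 + 2 w$
$\left(\frac{153}{-207} - \frac{194}{Z{\left(8 \right)}}\right) 13 = \left(\frac{153}{-207} - \frac{194}{6 + 2 \cdot 8}\right) 13 = \left(153 \left(- \frac{1}{207}\right) - \frac{194}{6 + 16}\right) 13 = \left(- \frac{17}{23} - \frac{194}{22}\right) 13 = \left(- \frac{17}{23} - \frac{97}{11}\right) 13 = \left(- \frac{2418}{253}\right) 13 = - \frac{31434}{253}$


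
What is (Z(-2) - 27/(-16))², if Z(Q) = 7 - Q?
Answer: 29241/256 ≈ 114.22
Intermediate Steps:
(Z(-2) - 27/(-16))² = ((7 - 1*(-2)) - 27/(-16))² = ((7 + 2) - 27*(-1/16))² = (9 + 27/16)² = (171/16)² = 29241/256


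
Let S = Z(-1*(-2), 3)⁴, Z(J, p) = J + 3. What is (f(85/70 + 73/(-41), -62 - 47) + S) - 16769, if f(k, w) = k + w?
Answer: -9329547/574 ≈ -16254.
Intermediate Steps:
Z(J, p) = 3 + J
S = 625 (S = (3 - 1*(-2))⁴ = (3 + 2)⁴ = 5⁴ = 625)
(f(85/70 + 73/(-41), -62 - 47) + S) - 16769 = (((85/70 + 73/(-41)) + (-62 - 47)) + 625) - 16769 = (((85*(1/70) + 73*(-1/41)) - 109) + 625) - 16769 = (((17/14 - 73/41) - 109) + 625) - 16769 = ((-325/574 - 109) + 625) - 16769 = (-62891/574 + 625) - 16769 = 295859/574 - 16769 = -9329547/574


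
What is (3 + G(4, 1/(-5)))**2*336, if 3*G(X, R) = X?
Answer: 18928/3 ≈ 6309.3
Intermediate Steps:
G(X, R) = X/3
(3 + G(4, 1/(-5)))**2*336 = (3 + (1/3)*4)**2*336 = (3 + 4/3)**2*336 = (13/3)**2*336 = (169/9)*336 = 18928/3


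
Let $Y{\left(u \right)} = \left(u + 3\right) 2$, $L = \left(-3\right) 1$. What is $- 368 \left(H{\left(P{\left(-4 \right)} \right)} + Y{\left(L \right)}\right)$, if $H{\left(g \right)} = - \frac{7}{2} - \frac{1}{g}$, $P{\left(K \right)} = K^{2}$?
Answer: $1311$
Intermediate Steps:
$H{\left(g \right)} = - \frac{7}{2} - \frac{1}{g}$ ($H{\left(g \right)} = \left(-7\right) \frac{1}{2} - \frac{1}{g} = - \frac{7}{2} - \frac{1}{g}$)
$L = -3$
$Y{\left(u \right)} = 6 + 2 u$ ($Y{\left(u \right)} = \left(3 + u\right) 2 = 6 + 2 u$)
$- 368 \left(H{\left(P{\left(-4 \right)} \right)} + Y{\left(L \right)}\right) = - 368 \left(\left(- \frac{7}{2} - \frac{1}{\left(-4\right)^{2}}\right) + \left(6 + 2 \left(-3\right)\right)\right) = - 368 \left(\left(- \frac{7}{2} - \frac{1}{16}\right) + \left(6 - 6\right)\right) = - 368 \left(\left(- \frac{7}{2} - \frac{1}{16}\right) + 0\right) = - 368 \left(- \frac{57}{16} + 0\right) = \left(-368\right) \left(- \frac{57}{16}\right) = 1311$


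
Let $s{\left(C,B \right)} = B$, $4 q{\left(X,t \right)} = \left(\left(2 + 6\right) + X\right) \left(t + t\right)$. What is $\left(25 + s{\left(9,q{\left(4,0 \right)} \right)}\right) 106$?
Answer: $2650$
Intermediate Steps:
$q{\left(X,t \right)} = \frac{t \left(8 + X\right)}{2}$ ($q{\left(X,t \right)} = \frac{\left(\left(2 + 6\right) + X\right) \left(t + t\right)}{4} = \frac{\left(8 + X\right) 2 t}{4} = \frac{2 t \left(8 + X\right)}{4} = \frac{t \left(8 + X\right)}{2}$)
$\left(25 + s{\left(9,q{\left(4,0 \right)} \right)}\right) 106 = \left(25 + \frac{1}{2} \cdot 0 \left(8 + 4\right)\right) 106 = \left(25 + \frac{1}{2} \cdot 0 \cdot 12\right) 106 = \left(25 + 0\right) 106 = 25 \cdot 106 = 2650$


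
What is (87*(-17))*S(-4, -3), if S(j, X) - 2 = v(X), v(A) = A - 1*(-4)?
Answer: -4437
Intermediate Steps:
v(A) = 4 + A (v(A) = A + 4 = 4 + A)
S(j, X) = 6 + X (S(j, X) = 2 + (4 + X) = 6 + X)
(87*(-17))*S(-4, -3) = (87*(-17))*(6 - 3) = -1479*3 = -4437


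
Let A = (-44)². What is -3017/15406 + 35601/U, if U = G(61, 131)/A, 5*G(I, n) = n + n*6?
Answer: 5309177211491/14127302 ≈ 3.7581e+5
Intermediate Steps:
G(I, n) = 7*n/5 (G(I, n) = (n + n*6)/5 = (n + 6*n)/5 = (7*n)/5 = 7*n/5)
A = 1936
U = 917/9680 (U = ((7/5)*131)/1936 = (917/5)*(1/1936) = 917/9680 ≈ 0.094731)
-3017/15406 + 35601/U = -3017/15406 + 35601/(917/9680) = -3017*1/15406 + 35601*(9680/917) = -3017/15406 + 344617680/917 = 5309177211491/14127302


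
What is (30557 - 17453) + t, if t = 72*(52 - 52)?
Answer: 13104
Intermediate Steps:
t = 0 (t = 72*0 = 0)
(30557 - 17453) + t = (30557 - 17453) + 0 = 13104 + 0 = 13104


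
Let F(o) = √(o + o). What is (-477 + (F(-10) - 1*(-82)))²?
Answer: 156005 - 1580*I*√5 ≈ 1.5601e+5 - 3533.0*I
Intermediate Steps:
F(o) = √2*√o (F(o) = √(2*o) = √2*√o)
(-477 + (F(-10) - 1*(-82)))² = (-477 + (√2*√(-10) - 1*(-82)))² = (-477 + (√2*(I*√10) + 82))² = (-477 + (2*I*√5 + 82))² = (-477 + (82 + 2*I*√5))² = (-395 + 2*I*√5)²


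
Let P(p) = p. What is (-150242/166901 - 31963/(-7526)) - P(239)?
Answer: -296003229943/1256096926 ≈ -235.65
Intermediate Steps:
(-150242/166901 - 31963/(-7526)) - P(239) = (-150242/166901 - 31963/(-7526)) - 1*239 = (-150242*1/166901 - 31963*(-1/7526)) - 239 = (-150242/166901 + 31963/7526) - 239 = 4203935371/1256096926 - 239 = -296003229943/1256096926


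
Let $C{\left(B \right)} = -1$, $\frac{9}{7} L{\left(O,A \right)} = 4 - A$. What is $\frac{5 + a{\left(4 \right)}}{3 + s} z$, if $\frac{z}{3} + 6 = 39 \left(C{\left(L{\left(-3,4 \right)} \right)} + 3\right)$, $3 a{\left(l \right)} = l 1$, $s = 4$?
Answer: $\frac{1368}{7} \approx 195.43$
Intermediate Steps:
$L{\left(O,A \right)} = \frac{28}{9} - \frac{7 A}{9}$ ($L{\left(O,A \right)} = \frac{7 \left(4 - A\right)}{9} = \frac{28}{9} - \frac{7 A}{9}$)
$a{\left(l \right)} = \frac{l}{3}$ ($a{\left(l \right)} = \frac{l 1}{3} = \frac{l}{3}$)
$z = 216$ ($z = -18 + 3 \cdot 39 \left(-1 + 3\right) = -18 + 3 \cdot 39 \cdot 2 = -18 + 3 \cdot 78 = -18 + 234 = 216$)
$\frac{5 + a{\left(4 \right)}}{3 + s} z = \frac{5 + \frac{1}{3} \cdot 4}{3 + 4} \cdot 216 = \frac{5 + \frac{4}{3}}{7} \cdot 216 = \frac{1}{7} \cdot \frac{19}{3} \cdot 216 = \frac{19}{21} \cdot 216 = \frac{1368}{7}$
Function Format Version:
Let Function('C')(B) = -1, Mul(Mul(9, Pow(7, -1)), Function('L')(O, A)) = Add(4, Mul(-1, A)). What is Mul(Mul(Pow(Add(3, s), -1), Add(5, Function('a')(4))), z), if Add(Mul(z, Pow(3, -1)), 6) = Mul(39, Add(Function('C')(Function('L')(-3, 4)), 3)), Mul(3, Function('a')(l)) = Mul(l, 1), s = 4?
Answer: Rational(1368, 7) ≈ 195.43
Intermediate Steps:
Function('L')(O, A) = Add(Rational(28, 9), Mul(Rational(-7, 9), A)) (Function('L')(O, A) = Mul(Rational(7, 9), Add(4, Mul(-1, A))) = Add(Rational(28, 9), Mul(Rational(-7, 9), A)))
Function('a')(l) = Mul(Rational(1, 3), l) (Function('a')(l) = Mul(Rational(1, 3), Mul(l, 1)) = Mul(Rational(1, 3), l))
z = 216 (z = Add(-18, Mul(3, Mul(39, Add(-1, 3)))) = Add(-18, Mul(3, Mul(39, 2))) = Add(-18, Mul(3, 78)) = Add(-18, 234) = 216)
Mul(Mul(Pow(Add(3, s), -1), Add(5, Function('a')(4))), z) = Mul(Mul(Pow(Add(3, 4), -1), Add(5, Mul(Rational(1, 3), 4))), 216) = Mul(Mul(Pow(7, -1), Add(5, Rational(4, 3))), 216) = Mul(Mul(Rational(1, 7), Rational(19, 3)), 216) = Mul(Rational(19, 21), 216) = Rational(1368, 7)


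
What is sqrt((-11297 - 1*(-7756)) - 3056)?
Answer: 3*I*sqrt(733) ≈ 81.222*I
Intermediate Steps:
sqrt((-11297 - 1*(-7756)) - 3056) = sqrt((-11297 + 7756) - 3056) = sqrt(-3541 - 3056) = sqrt(-6597) = 3*I*sqrt(733)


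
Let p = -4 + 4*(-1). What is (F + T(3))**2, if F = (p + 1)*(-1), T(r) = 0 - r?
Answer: 16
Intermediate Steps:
T(r) = -r
p = -8 (p = -4 - 4 = -8)
F = 7 (F = (-8 + 1)*(-1) = -7*(-1) = 7)
(F + T(3))**2 = (7 - 1*3)**2 = (7 - 3)**2 = 4**2 = 16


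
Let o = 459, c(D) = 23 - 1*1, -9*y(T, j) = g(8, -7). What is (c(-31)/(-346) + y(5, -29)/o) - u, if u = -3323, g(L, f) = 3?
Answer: 791593063/238221 ≈ 3322.9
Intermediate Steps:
y(T, j) = -1/3 (y(T, j) = -1/9*3 = -1/3)
c(D) = 22 (c(D) = 23 - 1 = 22)
(c(-31)/(-346) + y(5, -29)/o) - u = (22/(-346) - 1/3/459) - 1*(-3323) = (22*(-1/346) - 1/3*1/459) + 3323 = (-11/173 - 1/1377) + 3323 = -15320/238221 + 3323 = 791593063/238221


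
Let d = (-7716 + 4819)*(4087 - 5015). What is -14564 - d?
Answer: -2702980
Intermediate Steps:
d = 2688416 (d = -2897*(-928) = 2688416)
-14564 - d = -14564 - 1*2688416 = -14564 - 2688416 = -2702980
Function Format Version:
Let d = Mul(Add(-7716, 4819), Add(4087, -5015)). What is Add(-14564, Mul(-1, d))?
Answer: -2702980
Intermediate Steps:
d = 2688416 (d = Mul(-2897, -928) = 2688416)
Add(-14564, Mul(-1, d)) = Add(-14564, Mul(-1, 2688416)) = Add(-14564, -2688416) = -2702980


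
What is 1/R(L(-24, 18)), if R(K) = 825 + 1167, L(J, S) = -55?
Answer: 1/1992 ≈ 0.00050201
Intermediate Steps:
R(K) = 1992
1/R(L(-24, 18)) = 1/1992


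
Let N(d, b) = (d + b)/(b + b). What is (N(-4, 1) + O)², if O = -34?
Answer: 5041/4 ≈ 1260.3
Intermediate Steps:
N(d, b) = (b + d)/(2*b) (N(d, b) = (b + d)/((2*b)) = (b + d)*(1/(2*b)) = (b + d)/(2*b))
(N(-4, 1) + O)² = ((½)*(1 - 4)/1 - 34)² = ((½)*1*(-3) - 34)² = (-3/2 - 34)² = (-71/2)² = 5041/4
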